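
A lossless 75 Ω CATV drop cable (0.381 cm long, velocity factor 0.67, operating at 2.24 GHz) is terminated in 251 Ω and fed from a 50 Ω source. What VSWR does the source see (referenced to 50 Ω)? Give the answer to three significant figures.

VSWR ≈ 4.84

λ = v/f = 0.67·c / 2.24 GHz = 0.0897 m
βl = 2π·l/λ = 2π × 0.0425 = 15.3°
tan(βl) = 0.273
Z_in = Z_0·(Z_L + jZ_0·tanβl)/(Z_0 + jZ_L·tanβl) = 147 − j114 Ω
Γ_s = (Z_in − Z_s)/(Z_in + Z_s) = (96.9 − j114)/(197 − j114), |Γ_s| = 0.657
VSWR = (1 + |Γ_s|)/(1 − |Γ_s|)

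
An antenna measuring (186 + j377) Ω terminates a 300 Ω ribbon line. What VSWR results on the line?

Γ = (Z_L − Z_0)/(Z_L + Z_0) = (-114 + j377)/(486 + j377)
|Γ| = 394/615 = 0.64
VSWR = (1 + |Γ|)/(1 − |Γ|) = 1.64/0.36

VSWR ≈ 4.56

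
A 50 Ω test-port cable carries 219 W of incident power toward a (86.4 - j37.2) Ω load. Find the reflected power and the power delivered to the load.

|Γ| = |(36.4 − j37.2)/(136.4 − j37.2)| = 0.368
|Γ|² = 0.136
P_refl = |Γ|²·P_inc = 29.7 W, P_del = (1 − |Γ|²)·P_inc = 189 W

P_reflected ≈ 29.7 W; P_delivered ≈ 189 W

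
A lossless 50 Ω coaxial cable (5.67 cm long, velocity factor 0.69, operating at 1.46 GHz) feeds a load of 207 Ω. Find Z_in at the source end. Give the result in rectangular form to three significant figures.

λ = v/f = 0.69·c / 1.46 GHz = 0.142 m
βl = 2π·l/λ = 2π × 0.4 = 144°
tan(βl) = tan(144°) = -0.727
Z_in = Z_0·(Z_L + jZ_0·tanβl)/(Z_0 + jZ_L·tanβl)
     = 50·(207 − j36.4)/(50 − j151)

Z_in ≈ 31.4 + j58.3 Ω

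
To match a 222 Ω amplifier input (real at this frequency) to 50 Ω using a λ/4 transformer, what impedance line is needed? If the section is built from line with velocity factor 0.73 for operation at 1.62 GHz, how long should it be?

Z_qwt = √(Z_0·R_L) = √(50 × 222) = √11100
λ = 0.73·c/f = 0.135 m, so l = λ/4 = 0.0338 m

Z_qwt ≈ 105 Ω; length ≈ 3.38 cm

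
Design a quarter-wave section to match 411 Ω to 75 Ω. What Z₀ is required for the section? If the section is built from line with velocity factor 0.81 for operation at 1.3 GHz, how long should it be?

Z_qwt ≈ 176 Ω; length ≈ 4.67 cm

Z_qwt = √(Z_0·R_L) = √(75 × 411) = √30820
λ = 0.81·c/f = 0.187 m, so l = λ/4 = 0.0467 m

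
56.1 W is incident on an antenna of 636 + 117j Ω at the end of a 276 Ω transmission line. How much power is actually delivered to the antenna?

|Γ| = |(360 + j117)/(912 + j117)| = 0.412
|Γ|² = 0.169
P_refl = |Γ|²·P_inc = 9.51 W, P_del = (1 − |Γ|²)·P_inc = 46.6 W

P_delivered ≈ 46.6 W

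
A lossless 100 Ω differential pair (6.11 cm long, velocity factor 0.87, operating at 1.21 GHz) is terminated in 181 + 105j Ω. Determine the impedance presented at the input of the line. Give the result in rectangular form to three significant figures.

Z_in ≈ 38.8 − j5.88 Ω

λ = v/f = 0.87·c / 1.21 GHz = 0.216 m
βl = 2π·l/λ = 2π × 0.283 = 102°
tan(βl) = tan(102°) = -4.72
Z_in = Z_0·(Z_L + jZ_0·tanβl)/(Z_0 + jZ_L·tanβl)
     = 100·(181 − j367)/(595 − j853)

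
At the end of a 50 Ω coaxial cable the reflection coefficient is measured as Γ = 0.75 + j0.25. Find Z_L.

Z_L ≈ 150 + j200 Ω

Z_L = Z_0·(1 + Γ)/(1 − Γ) = 50·(1.75 + j0.25)/(0.25 − j0.25)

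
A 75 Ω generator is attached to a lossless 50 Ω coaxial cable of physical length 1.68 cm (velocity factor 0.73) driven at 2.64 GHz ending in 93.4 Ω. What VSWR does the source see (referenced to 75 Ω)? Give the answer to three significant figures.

λ = v/f = 0.73·c / 2.64 GHz = 0.083 m
βl = 2π·l/λ = 2π × 0.203 = 72.9°
tan(βl) = 3.25
Z_in = Z_0·(Z_L + jZ_0·tanβl)/(Z_0 + jZ_L·tanβl) = 28.5 − j10.7 Ω
Γ_s = (Z_in − Z_s)/(Z_in + Z_s) = (-46.5 − j10.7)/(104 − j10.7), |Γ_s| = 0.458
VSWR = (1 + |Γ_s|)/(1 − |Γ_s|)

VSWR ≈ 2.69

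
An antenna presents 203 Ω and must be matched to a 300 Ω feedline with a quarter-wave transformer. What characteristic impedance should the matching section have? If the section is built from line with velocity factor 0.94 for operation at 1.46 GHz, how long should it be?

Z_qwt = √(Z_0·R_L) = √(300 × 203) = √60900
λ = 0.94·c/f = 0.193 m, so l = λ/4 = 0.0483 m

Z_qwt ≈ 247 Ω; length ≈ 4.83 cm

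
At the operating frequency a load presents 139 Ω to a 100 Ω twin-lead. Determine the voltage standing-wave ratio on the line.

VSWR ≈ 1.39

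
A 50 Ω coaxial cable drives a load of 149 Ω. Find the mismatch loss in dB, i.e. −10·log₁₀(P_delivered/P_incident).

Γ = (149 − 50)/(149 + 50) = 0.497
|Γ|² = 0.247, so P_del/P_inc = 1 − |Γ|² = 0.753
ML = −10·log₁₀(1 − |Γ|²)

mismatch loss ≈ 1.23 dB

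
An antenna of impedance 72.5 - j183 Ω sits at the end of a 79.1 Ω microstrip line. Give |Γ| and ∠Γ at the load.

Γ ≈ 0.771 ∠ -41.7°

Γ = (Z_L − Z_0)/(Z_L + Z_0) = (-6.6 − j183)/(151.6 − j183)
|Γ| = 183/238 = 0.771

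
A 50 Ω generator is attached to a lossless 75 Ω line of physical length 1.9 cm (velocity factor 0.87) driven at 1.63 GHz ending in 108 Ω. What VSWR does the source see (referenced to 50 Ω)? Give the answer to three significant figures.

λ = v/f = 0.87·c / 1.63 GHz = 0.16 m
βl = 2π·l/λ = 2π × 0.119 = 42.7°
tan(βl) = 0.923
Z_in = Z_0·(Z_L + jZ_0·tanβl)/(Z_0 + jZ_L·tanβl) = 72.3 − j26.9 Ω
Γ_s = (Z_in − Z_s)/(Z_in + Z_s) = (22.3 − j26.9)/(122 − j26.9), |Γ_s| = 0.279
VSWR = (1 + |Γ_s|)/(1 − |Γ_s|)

VSWR ≈ 1.77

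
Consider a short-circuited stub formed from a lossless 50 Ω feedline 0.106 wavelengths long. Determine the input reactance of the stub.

X_in ≈ 39.3 Ω (inductive)

βl = 2π × 0.106 = 38.2°
tan(βl) = 0.786
For a short-circuited stub, Z_in = jZ_0·tan(βl)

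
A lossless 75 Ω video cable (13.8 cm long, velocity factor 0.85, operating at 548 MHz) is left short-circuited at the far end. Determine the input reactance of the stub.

λ = v/f = 0.85·c / 548 MHz = 0.465 m
βl = 2π·l/λ = 2π × 0.297 = 107°
tan(βl) = -3.32
For a short-circuited stub, Z_in = jZ_0·tan(βl)

X_in ≈ -249 Ω (capacitive)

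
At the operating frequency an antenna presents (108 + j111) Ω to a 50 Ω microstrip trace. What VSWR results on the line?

VSWR ≈ 4.69

Γ = (Z_L − Z_0)/(Z_L + Z_0) = (58 + j111)/(158 + j111)
|Γ| = 125/193 = 0.649
VSWR = (1 + |Γ|)/(1 − |Γ|) = 1.65/0.351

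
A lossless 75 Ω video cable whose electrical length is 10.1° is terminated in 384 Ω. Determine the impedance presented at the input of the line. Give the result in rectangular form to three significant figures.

tan(βl) = tan(10.1°) = 0.178
Z_in = Z_0·(Z_L + jZ_0·tanβl)/(Z_0 + jZ_L·tanβl)
     = 75·(384 + j13.4)/(75 + j68.4)

Z_in ≈ 216 − j184 Ω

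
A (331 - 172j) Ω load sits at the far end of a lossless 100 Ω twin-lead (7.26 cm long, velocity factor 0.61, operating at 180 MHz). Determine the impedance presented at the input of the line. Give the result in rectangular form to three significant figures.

λ = v/f = 0.61·c / 180 MHz = 1.02 m
βl = 2π·l/λ = 2π × 0.0714 = 25.7°
tan(βl) = tan(25.7°) = 0.481
Z_in = Z_0·(Z_L + jZ_0·tanβl)/(Z_0 + jZ_L·tanβl)
     = 100·(331 − j124)/(183 + j159)

Z_in ≈ 69.3 − j128 Ω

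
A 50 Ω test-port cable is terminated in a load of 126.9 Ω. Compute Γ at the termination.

Γ = 0.435

Γ = (Z_L − Z_0)/(Z_L + Z_0) = (126.9 − 50)/(126.9 + 50) = 76.9/176.9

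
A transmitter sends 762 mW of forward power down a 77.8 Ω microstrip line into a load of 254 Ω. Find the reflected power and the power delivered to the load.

P_reflected ≈ 215 mW; P_delivered ≈ 547 mW

Γ = (254 − 77.8)/(254 + 77.8) = 0.531
|Γ|² = 0.282
P_refl = |Γ|²·P_inc = 215 mW, P_del = (1 − |Γ|²)·P_inc = 547 mW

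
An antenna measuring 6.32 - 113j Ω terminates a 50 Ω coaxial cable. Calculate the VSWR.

VSWR ≈ 48.4

Γ = (Z_L − Z_0)/(Z_L + Z_0) = (-43.68 − j113)/(56.32 − j113)
|Γ| = 121/126 = 0.96
VSWR = (1 + |Γ|)/(1 − |Γ|) = 1.96/0.0405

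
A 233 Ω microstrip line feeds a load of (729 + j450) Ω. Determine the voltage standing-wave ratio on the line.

VSWR ≈ 4.41

Γ = (Z_L − Z_0)/(Z_L + Z_0) = (496 + j450)/(962 + j450)
|Γ| = 670/1060 = 0.631
VSWR = (1 + |Γ|)/(1 − |Γ|) = 1.63/0.369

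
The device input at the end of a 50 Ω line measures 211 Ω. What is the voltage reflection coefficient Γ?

Γ = 0.617

Γ = (Z_L − Z_0)/(Z_L + Z_0) = (211 − 50)/(211 + 50) = 161/261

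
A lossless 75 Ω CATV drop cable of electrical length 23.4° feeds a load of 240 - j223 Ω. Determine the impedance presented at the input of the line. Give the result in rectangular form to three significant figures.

tan(βl) = tan(23.4°) = 0.433
Z_in = Z_0·(Z_L + jZ_0·tanβl)/(Z_0 + jZ_L·tanβl)
     = 75·(240 − j191)/(172 + j104)

Z_in ≈ 39.9 − j107 Ω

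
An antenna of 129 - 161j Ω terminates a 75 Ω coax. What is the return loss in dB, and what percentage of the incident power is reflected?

RL ≈ 3.7 dB; 42.7% of incident power reflected

Γ = (54 − j161)/(204 − j161), |Γ| = 0.653
RL = −20·log₁₀(0.653) = 3.7 dB
P_refl/P_inc = |Γ|² = 0.427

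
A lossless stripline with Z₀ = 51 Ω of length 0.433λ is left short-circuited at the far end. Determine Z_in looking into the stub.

βl = 2π × 0.433 = 156°
tan(βl) = -0.448
For a short-circuited stub, Z_in = jZ_0·tan(βl)

Z_in ≈ −j22.8 Ω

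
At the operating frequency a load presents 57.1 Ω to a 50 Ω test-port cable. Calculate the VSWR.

Γ = (57.1 − 50)/(57.1 + 50) = 0.0663
VSWR = (1 + 0.0663)/(1 − 0.0663)

VSWR ≈ 1.14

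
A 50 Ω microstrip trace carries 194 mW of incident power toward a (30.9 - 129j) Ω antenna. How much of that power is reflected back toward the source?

P_reflected ≈ 142 mW

|Γ| = |(-19.1 − j129)/(80.9 − j129)| = 0.856
|Γ|² = 0.733
P_refl = |Γ|²·P_inc = 142 mW, P_del = (1 − |Γ|²)·P_inc = 51.7 mW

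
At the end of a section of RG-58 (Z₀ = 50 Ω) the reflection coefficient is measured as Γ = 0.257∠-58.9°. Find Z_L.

Z_L = Z_0·(1 + Γ)/(1 − Γ) = 50·(1.13 − j0.22)/(0.867 + j0.22)

Z_L ≈ 58.3 − j27.5 Ω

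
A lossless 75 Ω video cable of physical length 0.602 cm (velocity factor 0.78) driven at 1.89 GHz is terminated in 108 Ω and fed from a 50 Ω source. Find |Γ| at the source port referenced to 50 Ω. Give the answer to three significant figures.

|Γ| ≈ 0.352

λ = v/f = 0.78·c / 1.89 GHz = 0.124 m
βl = 2π·l/λ = 2π × 0.0486 = 17.5°
tan(βl) = 0.315
Z_in = Z_0·(Z_L + jZ_0·tanβl)/(Z_0 + jZ_L·tanβl) = 98.4 − j21.1 Ω
Γ_s = (Z_in − Z_s)/(Z_in + Z_s) = (48.4 − j21.1)/(148 − j21.1), |Γ_s| = 0.352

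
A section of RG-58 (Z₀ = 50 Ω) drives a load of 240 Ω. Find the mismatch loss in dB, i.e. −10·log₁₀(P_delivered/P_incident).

Γ = (240 − 50)/(240 + 50) = 0.655
|Γ|² = 0.429, so P_del/P_inc = 1 − |Γ|² = 0.571
ML = −10·log₁₀(1 − |Γ|²)

mismatch loss ≈ 2.44 dB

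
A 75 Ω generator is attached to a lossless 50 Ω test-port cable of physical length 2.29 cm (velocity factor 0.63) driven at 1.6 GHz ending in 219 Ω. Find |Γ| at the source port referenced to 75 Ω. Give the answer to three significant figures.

|Γ| ≈ 0.72

λ = v/f = 0.63·c / 1.6 GHz = 0.118 m
βl = 2π·l/λ = 2π × 0.194 = 69.8°
tan(βl) = 2.72
Z_in = Z_0·(Z_L + jZ_0·tanβl)/(Z_0 + jZ_L·tanβl) = 12.9 − j17.3 Ω
Γ_s = (Z_in − Z_s)/(Z_in + Z_s) = (-62.1 − j17.3)/(87.9 − j17.3), |Γ_s| = 0.72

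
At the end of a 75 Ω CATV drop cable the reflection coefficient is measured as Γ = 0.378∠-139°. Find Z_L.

Z_L = Z_0·(1 + Γ)/(1 − Γ) = 75·(0.715 − j0.248)/(1.29 + j0.248)

Z_L ≈ 37.5 − j21.7 Ω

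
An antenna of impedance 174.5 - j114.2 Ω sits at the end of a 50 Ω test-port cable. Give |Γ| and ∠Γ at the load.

Γ ≈ 0.671 ∠ -15.6°

Γ = (Z_L − Z_0)/(Z_L + Z_0) = (124.5 − j114.2)/(224.5 − j114.2)
|Γ| = 169/252 = 0.671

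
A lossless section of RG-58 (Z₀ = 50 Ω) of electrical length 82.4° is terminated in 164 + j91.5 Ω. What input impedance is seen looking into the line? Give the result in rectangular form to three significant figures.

Z_in ≈ 12.2 − j13 Ω

tan(βl) = tan(82.4°) = 7.49
Z_in = Z_0·(Z_L + jZ_0·tanβl)/(Z_0 + jZ_L·tanβl)
     = 50·(164 + j466)/(-636 + j1230)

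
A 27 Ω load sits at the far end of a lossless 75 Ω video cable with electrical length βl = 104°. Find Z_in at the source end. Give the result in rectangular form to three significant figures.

Z_in ≈ 150 − j84.9 Ω

tan(βl) = tan(104°) = -4.01
Z_in = Z_0·(Z_L + jZ_0·tanβl)/(Z_0 + jZ_L·tanβl)
     = 75·(27 − j301)/(75 − j108)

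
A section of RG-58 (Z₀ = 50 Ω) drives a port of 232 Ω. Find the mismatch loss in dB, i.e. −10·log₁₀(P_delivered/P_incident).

mismatch loss ≈ 2.34 dB

Γ = (232 − 50)/(232 + 50) = 0.645
|Γ|² = 0.417, so P_del/P_inc = 1 − |Γ|² = 0.583
ML = −10·log₁₀(1 − |Γ|²)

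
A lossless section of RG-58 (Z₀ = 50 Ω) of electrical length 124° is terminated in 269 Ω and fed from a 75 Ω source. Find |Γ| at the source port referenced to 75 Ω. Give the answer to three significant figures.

|Γ| ≈ 0.74

tan(βl) = -1.48
Z_in = Z_0·(Z_L + jZ_0·tanβl)/(Z_0 + jZ_L·tanβl) = 13.3 + j32.1 Ω
Γ_s = (Z_in − Z_s)/(Z_in + Z_s) = (-61.7 + j32.1)/(88.3 + j32.1), |Γ_s| = 0.74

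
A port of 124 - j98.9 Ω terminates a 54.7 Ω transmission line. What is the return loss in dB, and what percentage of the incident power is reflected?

Γ = (69.3 − j98.9)/(178.7 − j98.9), |Γ| = 0.591
RL = −20·log₁₀(0.591) = 4.56 dB
P_refl/P_inc = |Γ|² = 0.35

RL ≈ 4.56 dB; 35% of incident power reflected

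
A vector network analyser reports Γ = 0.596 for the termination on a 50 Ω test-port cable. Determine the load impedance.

Z_L = Z_0·(1 + Γ)/(1 − Γ) = 50·(1.6)/(0.404)

Z_L ≈ 198 Ω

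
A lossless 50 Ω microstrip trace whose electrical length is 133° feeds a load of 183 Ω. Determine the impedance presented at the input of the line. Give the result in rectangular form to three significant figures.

Z_in ≈ 24 + j40.5 Ω

tan(βl) = tan(133°) = -1.07
Z_in = Z_0·(Z_L + jZ_0·tanβl)/(Z_0 + jZ_L·tanβl)
     = 50·(183 − j53.6)/(50 − j196)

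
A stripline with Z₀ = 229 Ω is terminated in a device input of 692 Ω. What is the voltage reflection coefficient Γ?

Γ = (Z_L − Z_0)/(Z_L + Z_0) = (692 − 229)/(692 + 229) = 463/921

Γ = 0.503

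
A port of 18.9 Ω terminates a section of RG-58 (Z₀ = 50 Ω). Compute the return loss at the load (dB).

RL ≈ 6.91 dB

Γ = (18.9 − 50)/(18.9 + 50) = -0.451
RL = −20·log₁₀|Γ| = −20·log₁₀(0.451)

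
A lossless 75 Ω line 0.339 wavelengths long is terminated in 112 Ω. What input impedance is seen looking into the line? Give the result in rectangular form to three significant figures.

βl = 2π × 0.339 = 122°
tan(βl) = tan(122°) = -1.6
Z_in = Z_0·(Z_L + jZ_0·tanβl)/(Z_0 + jZ_L·tanβl)
     = 75·(112 − j120)/(75 − j179)

Z_in ≈ 59.5 + j22 Ω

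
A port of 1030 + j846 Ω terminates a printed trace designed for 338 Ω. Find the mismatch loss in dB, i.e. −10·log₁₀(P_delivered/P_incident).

mismatch loss ≈ 2.69 dB

Γ = (692 + j846)/(1368 + j846), |Γ| = 0.68
|Γ|² = 0.462, so P_del/P_inc = 1 − |Γ|² = 0.538
ML = −10·log₁₀(1 − |Γ|²)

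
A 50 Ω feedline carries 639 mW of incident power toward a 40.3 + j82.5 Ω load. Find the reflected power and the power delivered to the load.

P_reflected ≈ 295 mW; P_delivered ≈ 344 mW

|Γ| = |(-9.7 + j82.5)/(90.3 + j82.5)| = 0.679
|Γ|² = 0.461
P_refl = |Γ|²·P_inc = 295 mW, P_del = (1 − |Γ|²)·P_inc = 344 mW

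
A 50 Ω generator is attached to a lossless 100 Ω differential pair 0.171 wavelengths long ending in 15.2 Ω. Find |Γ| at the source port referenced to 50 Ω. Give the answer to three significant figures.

βl = 2π × 0.171 = 61.6°
tan(βl) = 1.85
Z_in = Z_0·(Z_L + jZ_0·tanβl)/(Z_0 + jZ_L·tanβl) = 62.1 + j167 Ω
Γ_s = (Z_in − Z_s)/(Z_in + Z_s) = (12.1 + j167)/(112 + j167), |Γ_s| = 0.833

|Γ| ≈ 0.833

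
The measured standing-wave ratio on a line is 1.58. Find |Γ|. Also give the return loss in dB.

|Γ| ≈ 0.225; return loss ≈ 13 dB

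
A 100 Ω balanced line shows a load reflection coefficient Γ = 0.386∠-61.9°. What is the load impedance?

Z_L ≈ 108 − j86.7 Ω

Z_L = Z_0·(1 + Γ)/(1 − Γ) = 100·(1.18 − j0.341)/(0.818 + j0.341)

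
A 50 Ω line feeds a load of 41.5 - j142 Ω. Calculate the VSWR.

Γ = (Z_L − Z_0)/(Z_L + Z_0) = (-8.5 − j142)/(91.5 − j142)
|Γ| = 142/169 = 0.842
VSWR = (1 + |Γ|)/(1 − |Γ|) = 1.84/0.158

VSWR ≈ 11.7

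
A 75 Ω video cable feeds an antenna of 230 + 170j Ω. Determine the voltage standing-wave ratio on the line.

VSWR ≈ 4.86

Γ = (Z_L − Z_0)/(Z_L + Z_0) = (155 + j170)/(305 + j170)
|Γ| = 230/349 = 0.659
VSWR = (1 + |Γ|)/(1 − |Γ|) = 1.66/0.341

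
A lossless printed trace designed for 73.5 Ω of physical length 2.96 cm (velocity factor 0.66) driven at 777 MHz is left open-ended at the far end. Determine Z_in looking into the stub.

λ = v/f = 0.66·c / 777 MHz = 0.255 m
βl = 2π·l/λ = 2π × 0.116 = 41.8°
tan(βl) = 0.895
For an open-ended stub, Z_in = −jZ_0·cot(βl) = −jZ_0/tan(βl)

Z_in ≈ −j82.2 Ω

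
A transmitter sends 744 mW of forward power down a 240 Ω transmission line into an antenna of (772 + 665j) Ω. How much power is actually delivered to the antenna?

|Γ| = |(532 + j665)/(1012 + j665)| = 0.703
|Γ|² = 0.495
P_refl = |Γ|²·P_inc = 368 mW, P_del = (1 − |Γ|²)·P_inc = 376 mW

P_delivered ≈ 376 mW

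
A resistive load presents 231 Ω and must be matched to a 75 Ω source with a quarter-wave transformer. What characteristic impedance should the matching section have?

Z_qwt ≈ 132 Ω

Z_qwt = √(Z_0·R_L) = √(75 × 231) = √17320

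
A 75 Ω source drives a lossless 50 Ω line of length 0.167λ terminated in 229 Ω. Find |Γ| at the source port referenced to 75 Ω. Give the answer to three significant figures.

βl = 2π × 0.167 = 60.1°
tan(βl) = 1.74
Z_in = Z_0·(Z_L + jZ_0·tanβl)/(Z_0 + jZ_L·tanβl) = 14.3 − j26.9 Ω
Γ_s = (Z_in − Z_s)/(Z_in + Z_s) = (-60.7 − j26.9)/(89.3 − j26.9), |Γ_s| = 0.712

|Γ| ≈ 0.712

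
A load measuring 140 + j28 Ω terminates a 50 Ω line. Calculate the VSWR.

VSWR ≈ 2.93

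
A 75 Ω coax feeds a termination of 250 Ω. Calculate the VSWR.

Γ = (250 − 75)/(250 + 75) = 0.538
VSWR = (1 + 0.538)/(1 − 0.538)

VSWR ≈ 3.33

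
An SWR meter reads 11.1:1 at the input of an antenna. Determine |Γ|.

|Γ| ≈ 0.835

|Γ| = (S − 1)/(S + 1) = (11.1 − 1)/(11.1 + 1) = 10.1/12.1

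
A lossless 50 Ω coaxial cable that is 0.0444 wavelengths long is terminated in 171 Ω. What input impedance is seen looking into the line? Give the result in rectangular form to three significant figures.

βl = 2π × 0.0444 = 16°
tan(βl) = tan(16°) = 0.286
Z_in = Z_0·(Z_L + jZ_0·tanβl)/(Z_0 + jZ_L·tanβl)
     = 50·(171 + j14.3)/(50 + j49)

Z_in ≈ 94.4 − j78.2 Ω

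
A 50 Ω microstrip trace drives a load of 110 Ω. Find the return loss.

Γ = (110 − 50)/(110 + 50) = 0.375
RL = −20·log₁₀|Γ| = −20·log₁₀(0.375)

RL ≈ 8.52 dB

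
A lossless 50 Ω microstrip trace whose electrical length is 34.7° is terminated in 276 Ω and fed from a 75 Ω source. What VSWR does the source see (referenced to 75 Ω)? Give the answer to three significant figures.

tan(βl) = 0.692
Z_in = Z_0·(Z_L + jZ_0·tanβl)/(Z_0 + jZ_L·tanβl) = 26.2 − j65.4 Ω
Γ_s = (Z_in − Z_s)/(Z_in + Z_s) = (-48.8 − j65.4)/(101 − j65.4), |Γ_s| = 0.677
VSWR = (1 + |Γ_s|)/(1 − |Γ_s|)

VSWR ≈ 5.2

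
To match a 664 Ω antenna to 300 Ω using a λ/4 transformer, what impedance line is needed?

Z_qwt ≈ 446 Ω

Z_qwt = √(Z_0·R_L) = √(300 × 664) = √199200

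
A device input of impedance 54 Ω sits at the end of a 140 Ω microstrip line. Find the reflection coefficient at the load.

Γ = -0.443

Γ = (Z_L − Z_0)/(Z_L + Z_0) = (54 − 140)/(54 + 140) = -86/194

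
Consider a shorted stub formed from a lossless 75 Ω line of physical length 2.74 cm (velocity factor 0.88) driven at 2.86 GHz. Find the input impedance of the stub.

Z_in ≈ −j247 Ω

λ = v/f = 0.88·c / 2.86 GHz = 0.0923 m
βl = 2π·l/λ = 2π × 0.297 = 107°
tan(βl) = -3.3
For a shorted stub, Z_in = jZ_0·tan(βl)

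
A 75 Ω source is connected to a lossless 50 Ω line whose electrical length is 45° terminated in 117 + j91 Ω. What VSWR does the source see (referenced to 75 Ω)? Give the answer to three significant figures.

VSWR ≈ 3.61

tan(βl) = 1
Z_in = Z_0·(Z_L + jZ_0·tanβl)/(Z_0 + jZ_L·tanβl) = 38.1 − j63.3 Ω
Γ_s = (Z_in − Z_s)/(Z_in + Z_s) = (-36.9 − j63.3)/(113 − j63.3), |Γ_s| = 0.566
VSWR = (1 + |Γ_s|)/(1 − |Γ_s|)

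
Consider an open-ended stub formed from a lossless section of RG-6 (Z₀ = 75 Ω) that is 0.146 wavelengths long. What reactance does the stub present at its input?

X_in ≈ -57.4 Ω (capacitive)

βl = 2π × 0.146 = 52.6°
tan(βl) = 1.31
For an open-ended stub, Z_in = −jZ_0·cot(βl) = −jZ_0/tan(βl)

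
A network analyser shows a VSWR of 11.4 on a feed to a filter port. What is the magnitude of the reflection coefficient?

|Γ| = (S − 1)/(S + 1) = (11.4 − 1)/(11.4 + 1) = 10.4/12.4

|Γ| ≈ 0.839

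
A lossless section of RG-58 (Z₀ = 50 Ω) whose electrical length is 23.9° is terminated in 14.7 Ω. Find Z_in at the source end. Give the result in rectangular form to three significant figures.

tan(βl) = tan(23.9°) = 0.443
Z_in = Z_0·(Z_L + jZ_0·tanβl)/(Z_0 + jZ_L·tanβl)
     = 50·(14.7 + j22.2)/(50 + j6.51)

Z_in ≈ 17.3 + j19.9 Ω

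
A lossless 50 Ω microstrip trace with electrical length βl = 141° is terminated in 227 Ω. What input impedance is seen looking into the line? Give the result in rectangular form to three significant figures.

tan(βl) = tan(141°) = -0.81
Z_in = Z_0·(Z_L + jZ_0·tanβl)/(Z_0 + jZ_L·tanβl)
     = 50·(227 − j40.5)/(50 − j184)

Z_in ≈ 25.9 + j54.7 Ω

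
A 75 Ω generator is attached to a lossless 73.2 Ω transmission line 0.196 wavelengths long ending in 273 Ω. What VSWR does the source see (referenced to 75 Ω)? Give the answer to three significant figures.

VSWR ≈ 3.8

βl = 2π × 0.196 = 70.6°
tan(βl) = 2.83
Z_in = Z_0·(Z_L + jZ_0·tanβl)/(Z_0 + jZ_L·tanβl) = 21.9 − j23.8 Ω
Γ_s = (Z_in − Z_s)/(Z_in + Z_s) = (-53.1 − j23.8)/(96.9 − j23.8), |Γ_s| = 0.583
VSWR = (1 + |Γ_s|)/(1 − |Γ_s|)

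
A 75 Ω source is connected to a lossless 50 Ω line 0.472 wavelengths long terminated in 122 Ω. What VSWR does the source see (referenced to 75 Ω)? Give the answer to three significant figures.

VSWR ≈ 1.71

βl = 2π × 0.472 = 170°
tan(βl) = -0.178
Z_in = Z_0·(Z_L + jZ_0·tanβl)/(Z_0 + jZ_L·tanβl) = 106 + j37.1 Ω
Γ_s = (Z_in − Z_s)/(Z_in + Z_s) = (30.9 + j37.1)/(181 + j37.1), |Γ_s| = 0.261
VSWR = (1 + |Γ_s|)/(1 − |Γ_s|)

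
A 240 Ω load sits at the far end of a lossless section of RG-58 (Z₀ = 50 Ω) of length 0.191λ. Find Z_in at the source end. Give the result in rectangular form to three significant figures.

Z_in ≈ 11.9 − j18.5 Ω

βl = 2π × 0.191 = 68.8°
tan(βl) = tan(68.8°) = 2.57
Z_in = Z_0·(Z_L + jZ_0·tanβl)/(Z_0 + jZ_L·tanβl)
     = 50·(240 + j129)/(50 + j617)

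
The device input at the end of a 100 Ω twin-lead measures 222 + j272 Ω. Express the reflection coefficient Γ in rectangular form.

Γ ≈ 0.638 + j0.306

Γ = (Z_L − Z_0)/(Z_L + Z_0) = (122 + j272)/(322 + j272)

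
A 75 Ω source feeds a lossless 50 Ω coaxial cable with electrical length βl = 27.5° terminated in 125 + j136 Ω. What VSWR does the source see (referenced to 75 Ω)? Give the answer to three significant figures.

tan(βl) = 0.521
Z_in = Z_0·(Z_L + jZ_0·tanβl)/(Z_0 + jZ_L·tanβl) = 85.1 − j123 Ω
Γ_s = (Z_in − Z_s)/(Z_in + Z_s) = (10.1 − j123)/(160 − j123), |Γ_s| = 0.612
VSWR = (1 + |Γ_s|)/(1 − |Γ_s|)

VSWR ≈ 4.16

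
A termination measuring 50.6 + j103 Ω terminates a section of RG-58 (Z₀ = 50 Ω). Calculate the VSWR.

Γ = (Z_L − Z_0)/(Z_L + Z_0) = (0.6 + j103)/(100.6 + j103)
|Γ| = 103/144 = 0.715
VSWR = (1 + |Γ|)/(1 − |Γ|) = 1.72/0.285

VSWR ≈ 6.03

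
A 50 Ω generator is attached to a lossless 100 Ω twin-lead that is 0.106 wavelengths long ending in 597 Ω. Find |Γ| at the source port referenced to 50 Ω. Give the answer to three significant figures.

|Γ| ≈ 0.791

βl = 2π × 0.106 = 38.2°
tan(βl) = 0.786
Z_in = Z_0·(Z_L + jZ_0·tanβl)/(Z_0 + jZ_L·tanβl) = 42 − j118 Ω
Γ_s = (Z_in − Z_s)/(Z_in + Z_s) = (-8.03 − j118)/(92 − j118), |Γ_s| = 0.791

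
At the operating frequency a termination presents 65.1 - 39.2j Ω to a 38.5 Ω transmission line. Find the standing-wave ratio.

Γ = (Z_L − Z_0)/(Z_L + Z_0) = (26.6 − j39.2)/(103.6 − j39.2)
|Γ| = 47.4/111 = 0.428
VSWR = (1 + |Γ|)/(1 − |Γ|) = 1.43/0.572

VSWR ≈ 2.49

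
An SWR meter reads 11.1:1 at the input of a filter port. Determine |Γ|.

|Γ| ≈ 0.835

|Γ| = (S − 1)/(S + 1) = (11.1 − 1)/(11.1 + 1) = 10.1/12.1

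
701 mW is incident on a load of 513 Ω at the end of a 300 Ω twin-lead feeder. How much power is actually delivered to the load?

P_delivered ≈ 653 mW

Γ = (513 − 300)/(513 + 300) = 0.262
|Γ|² = 0.0686
P_refl = |Γ|²·P_inc = 48.1 mW, P_del = (1 − |Γ|²)·P_inc = 653 mW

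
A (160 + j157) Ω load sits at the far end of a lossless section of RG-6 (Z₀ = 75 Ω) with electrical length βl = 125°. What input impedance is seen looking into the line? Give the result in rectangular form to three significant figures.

Z_in ≈ 19.3 + j27.2 Ω

tan(βl) = tan(125°) = -1.43
Z_in = Z_0·(Z_L + jZ_0·tanβl)/(Z_0 + jZ_L·tanβl)
     = 75·(160 + j49.9)/(299 − j229)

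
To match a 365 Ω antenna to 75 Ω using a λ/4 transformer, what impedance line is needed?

Z_qwt = √(Z_0·R_L) = √(75 × 365) = √27380

Z_qwt ≈ 165 Ω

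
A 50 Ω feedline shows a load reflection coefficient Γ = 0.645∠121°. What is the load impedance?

Z_L ≈ 14 + j26.6 Ω

Z_L = Z_0·(1 + Γ)/(1 − Γ) = 50·(0.668 + j0.553)/(1.33 − j0.553)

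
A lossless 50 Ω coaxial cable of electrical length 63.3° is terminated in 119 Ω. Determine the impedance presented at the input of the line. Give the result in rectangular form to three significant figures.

tan(βl) = tan(63.3°) = 1.99
Z_in = Z_0·(Z_L + jZ_0·tanβl)/(Z_0 + jZ_L·tanβl)
     = 50·(119 + j99.4)/(50 + j237)

Z_in ≈ 25.2 − j19.8 Ω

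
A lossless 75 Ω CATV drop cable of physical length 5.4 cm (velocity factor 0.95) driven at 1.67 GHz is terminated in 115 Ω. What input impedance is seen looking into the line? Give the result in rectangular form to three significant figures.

Z_in ≈ 54 + j17.6 Ω

λ = v/f = 0.95·c / 1.67 GHz = 0.171 m
βl = 2π·l/λ = 2π × 0.316 = 114°
tan(βl) = tan(114°) = -2.26
Z_in = Z_0·(Z_L + jZ_0·tanβl)/(Z_0 + jZ_L·tanβl)
     = 75·(115 − j169)/(75 − j259)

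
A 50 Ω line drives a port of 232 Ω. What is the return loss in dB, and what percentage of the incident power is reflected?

RL ≈ 3.8 dB; 41.7% of incident power reflected

Γ = (232 − 50)/(232 + 50) = 0.645
RL = −20·log₁₀(0.645) = 3.8 dB
P_refl/P_inc = |Γ|² = 0.417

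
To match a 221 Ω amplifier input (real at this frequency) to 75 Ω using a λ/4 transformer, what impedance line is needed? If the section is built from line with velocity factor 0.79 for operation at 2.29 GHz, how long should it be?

Z_qwt = √(Z_0·R_L) = √(75 × 221) = √16580
λ = 0.79·c/f = 0.103 m, so l = λ/4 = 0.0259 m

Z_qwt ≈ 129 Ω; length ≈ 2.59 cm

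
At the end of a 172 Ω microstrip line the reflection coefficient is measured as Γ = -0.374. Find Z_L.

Z_L ≈ 78.4 Ω

Z_L = Z_0·(1 + Γ)/(1 − Γ) = 172·(0.626)/(1.37)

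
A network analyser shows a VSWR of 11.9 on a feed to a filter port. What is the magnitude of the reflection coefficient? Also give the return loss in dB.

|Γ| = (S − 1)/(S + 1) = (11.9 − 1)/(11.9 + 1) = 10.9/12.9
RL = −20·log₁₀|Γ| = −20·log₁₀(0.845)

|Γ| ≈ 0.845; return loss ≈ 1.46 dB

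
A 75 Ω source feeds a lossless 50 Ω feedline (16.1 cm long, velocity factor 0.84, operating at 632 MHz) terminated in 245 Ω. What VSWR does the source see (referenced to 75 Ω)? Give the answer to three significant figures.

VSWR ≈ 4.62

λ = v/f = 0.84·c / 632 MHz = 0.399 m
βl = 2π·l/λ = 2π × 0.404 = 145°
tan(βl) = -0.691
Z_in = Z_0·(Z_L + jZ_0·tanβl)/(Z_0 + jZ_L·tanβl) = 29 + j63.8 Ω
Γ_s = (Z_in − Z_s)/(Z_in + Z_s) = (-46 + j63.8)/(104 + j63.8), |Γ_s| = 0.644
VSWR = (1 + |Γ_s|)/(1 − |Γ_s|)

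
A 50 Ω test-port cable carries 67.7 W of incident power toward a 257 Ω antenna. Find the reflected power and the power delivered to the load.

P_reflected ≈ 30.8 W; P_delivered ≈ 36.9 W

Γ = (257 − 50)/(257 + 50) = 0.674
|Γ|² = 0.455
P_refl = |Γ|²·P_inc = 30.8 W, P_del = (1 − |Γ|²)·P_inc = 36.9 W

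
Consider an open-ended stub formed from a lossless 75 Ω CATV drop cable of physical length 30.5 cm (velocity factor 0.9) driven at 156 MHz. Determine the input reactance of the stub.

λ = v/f = 0.9·c / 156 MHz = 1.73 m
βl = 2π·l/λ = 2π × 0.176 = 63.4°
tan(βl) = 2
For an open-ended stub, Z_in = −jZ_0·cot(βl) = −jZ_0/tan(βl)

X_in ≈ -37.5 Ω (capacitive)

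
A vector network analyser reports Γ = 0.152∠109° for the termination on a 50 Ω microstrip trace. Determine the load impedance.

Z_L = Z_0·(1 + Γ)/(1 − Γ) = 50·(0.951 + j0.144)/(1.05 − j0.144)

Z_L ≈ 43.5 + j12.8 Ω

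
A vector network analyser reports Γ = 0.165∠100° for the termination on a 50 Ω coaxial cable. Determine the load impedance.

Z_L = Z_0·(1 + Γ)/(1 − Γ) = 50·(0.971 + j0.162)/(1.03 − j0.162)

Z_L ≈ 44.8 + j15 Ω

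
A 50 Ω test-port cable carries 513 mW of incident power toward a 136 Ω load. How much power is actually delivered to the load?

Γ = (136 − 50)/(136 + 50) = 0.462
|Γ|² = 0.214
P_refl = |Γ|²·P_inc = 110 mW, P_del = (1 − |Γ|²)·P_inc = 403 mW

P_delivered ≈ 403 mW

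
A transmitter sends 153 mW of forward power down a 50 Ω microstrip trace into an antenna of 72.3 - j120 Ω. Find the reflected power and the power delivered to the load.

|Γ| = |(22.3 − j120)/(122.3 − j120)| = 0.712
|Γ|² = 0.507
P_refl = |Γ|²·P_inc = 77.6 mW, P_del = (1 − |Γ|²)·P_inc = 75.4 mW

P_reflected ≈ 77.6 mW; P_delivered ≈ 75.4 mW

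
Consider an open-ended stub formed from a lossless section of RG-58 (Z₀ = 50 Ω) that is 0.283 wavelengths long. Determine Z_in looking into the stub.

Z_in ≈ +j10.5 Ω

βl = 2π × 0.283 = 102°
tan(βl) = -4.75
For an open-ended stub, Z_in = −jZ_0·cot(βl) = −jZ_0/tan(βl)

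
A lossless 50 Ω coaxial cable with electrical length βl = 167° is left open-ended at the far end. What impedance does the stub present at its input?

Z_in ≈ +j217 Ω

tan(βl) = -0.231
For an open-ended stub, Z_in = −jZ_0·cot(βl) = −jZ_0/tan(βl)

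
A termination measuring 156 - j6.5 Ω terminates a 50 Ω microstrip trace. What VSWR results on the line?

VSWR ≈ 3.13

Γ = (Z_L − Z_0)/(Z_L + Z_0) = (106 − j6.5)/(206 − j6.5)
|Γ| = 106/206 = 0.515
VSWR = (1 + |Γ|)/(1 − |Γ|) = 1.52/0.485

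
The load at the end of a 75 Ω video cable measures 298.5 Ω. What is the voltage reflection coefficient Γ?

Γ = (Z_L − Z_0)/(Z_L + Z_0) = (298.5 − 75)/(298.5 + 75) = 223.5/373.5

Γ = 0.598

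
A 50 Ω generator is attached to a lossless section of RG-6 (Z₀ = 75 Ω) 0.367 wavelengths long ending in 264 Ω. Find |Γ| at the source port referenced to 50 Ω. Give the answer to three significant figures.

βl = 2π × 0.367 = 132°
tan(βl) = -1.11
Z_in = Z_0·(Z_L + jZ_0·tanβl)/(Z_0 + jZ_L·tanβl) = 36.3 + j58.5 Ω
Γ_s = (Z_in − Z_s)/(Z_in + Z_s) = (-13.7 + j58.5)/(86.3 + j58.5), |Γ_s| = 0.576

|Γ| ≈ 0.576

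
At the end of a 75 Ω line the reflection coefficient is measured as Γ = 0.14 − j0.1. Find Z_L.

Z_L ≈ 97.1 − j20 Ω

Z_L = Z_0·(1 + Γ)/(1 − Γ) = 75·(1.14 − j0.1)/(0.86 + j0.1)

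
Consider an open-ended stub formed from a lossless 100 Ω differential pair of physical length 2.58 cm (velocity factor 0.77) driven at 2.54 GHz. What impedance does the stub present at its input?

λ = v/f = 0.77·c / 2.54 GHz = 0.0909 m
βl = 2π·l/λ = 2π × 0.284 = 102°
tan(βl) = -4.65
For an open-ended stub, Z_in = −jZ_0·cot(βl) = −jZ_0/tan(βl)

Z_in ≈ +j21.5 Ω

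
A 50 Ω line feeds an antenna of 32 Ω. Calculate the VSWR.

Γ = (32 − 50)/(32 + 50) = -0.22
VSWR = (1 + 0.22)/(1 − 0.22)

VSWR ≈ 1.56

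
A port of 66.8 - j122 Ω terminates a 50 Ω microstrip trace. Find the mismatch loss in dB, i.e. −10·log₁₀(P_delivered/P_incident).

mismatch loss ≈ 3.29 dB

Γ = (16.8 − j122)/(116.8 − j122), |Γ| = 0.729
|Γ|² = 0.532, so P_del/P_inc = 1 − |Γ|² = 0.468
ML = −10·log₁₀(1 − |Γ|²)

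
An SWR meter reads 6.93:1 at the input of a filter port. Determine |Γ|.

|Γ| = (S − 1)/(S + 1) = (6.93 − 1)/(6.93 + 1) = 5.93/7.93

|Γ| ≈ 0.748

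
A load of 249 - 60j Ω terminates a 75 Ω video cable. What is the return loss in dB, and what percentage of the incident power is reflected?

Γ = (174 − j60)/(324 − j60), |Γ| = 0.559
RL = −20·log₁₀(0.559) = 5.06 dB
P_refl/P_inc = |Γ|² = 0.312

RL ≈ 5.06 dB; 31.2% of incident power reflected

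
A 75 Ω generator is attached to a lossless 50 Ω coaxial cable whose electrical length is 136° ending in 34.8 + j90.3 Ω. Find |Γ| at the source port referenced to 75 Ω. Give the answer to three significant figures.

|Γ| ≈ 0.807

tan(βl) = -0.966
Z_in = Z_0·(Z_L + jZ_0·tanβl)/(Z_0 + jZ_L·tanβl) = 8.43 + j17.4 Ω
Γ_s = (Z_in − Z_s)/(Z_in + Z_s) = (-66.6 + j17.4)/(83.4 + j17.4), |Γ_s| = 0.807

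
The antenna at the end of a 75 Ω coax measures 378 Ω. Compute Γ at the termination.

Γ = (Z_L − Z_0)/(Z_L + Z_0) = (378 − 75)/(378 + 75) = 303/453

Γ = 0.669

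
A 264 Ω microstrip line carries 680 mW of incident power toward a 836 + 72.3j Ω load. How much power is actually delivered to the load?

|Γ| = |(572 + j72.3)/(1100 + j72.3)| = 0.523
|Γ|² = 0.274
P_refl = |Γ|²·P_inc = 186 mW, P_del = (1 − |Γ|²)·P_inc = 494 mW

P_delivered ≈ 494 mW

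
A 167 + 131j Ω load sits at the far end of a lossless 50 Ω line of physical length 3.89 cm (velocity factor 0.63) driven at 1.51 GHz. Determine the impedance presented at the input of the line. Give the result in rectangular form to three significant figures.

Z_in ≈ 9.56 + j11.4 Ω

λ = v/f = 0.63·c / 1.51 GHz = 0.125 m
βl = 2π·l/λ = 2π × 0.311 = 112°
tan(βl) = tan(112°) = -2.49
Z_in = Z_0·(Z_L + jZ_0·tanβl)/(Z_0 + jZ_L·tanβl)
     = 50·(167 + j6.52)/(376 − j416)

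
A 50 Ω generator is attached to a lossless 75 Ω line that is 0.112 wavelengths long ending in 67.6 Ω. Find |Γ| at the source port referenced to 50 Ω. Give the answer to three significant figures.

βl = 2π × 0.112 = 40.3°
tan(βl) = 0.849
Z_in = Z_0·(Z_L + jZ_0·tanβl)/(Z_0 + jZ_L·tanβl) = 73.4 + j7.53 Ω
Γ_s = (Z_in − Z_s)/(Z_in + Z_s) = (23.4 + j7.53)/(123 + j7.53), |Γ_s| = 0.199

|Γ| ≈ 0.199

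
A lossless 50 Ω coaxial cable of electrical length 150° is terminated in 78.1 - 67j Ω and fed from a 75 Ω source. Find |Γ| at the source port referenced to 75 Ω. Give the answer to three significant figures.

|Γ| ≈ 0.356

tan(βl) = -0.577
Z_in = Z_0·(Z_L + jZ_0·tanβl)/(Z_0 + jZ_L·tanβl) = 120 + j56.4 Ω
Γ_s = (Z_in − Z_s)/(Z_in + Z_s) = (45.5 + j56.4)/(195 + j56.4), |Γ_s| = 0.356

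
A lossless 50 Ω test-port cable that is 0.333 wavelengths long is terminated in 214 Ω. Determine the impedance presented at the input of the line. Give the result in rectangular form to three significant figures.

Z_in ≈ 15.3 + j26.7 Ω

βl = 2π × 0.333 = 120°
tan(βl) = tan(120°) = -1.74
Z_in = Z_0·(Z_L + jZ_0·tanβl)/(Z_0 + jZ_L·tanβl)
     = 50·(214 − j87)/(50 − j372)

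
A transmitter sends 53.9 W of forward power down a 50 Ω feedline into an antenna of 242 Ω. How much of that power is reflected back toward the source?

Γ = (242 − 50)/(242 + 50) = 0.658
|Γ|² = 0.432
P_refl = |Γ|²·P_inc = 23.3 W, P_del = (1 − |Γ|²)·P_inc = 30.6 W

P_reflected ≈ 23.3 W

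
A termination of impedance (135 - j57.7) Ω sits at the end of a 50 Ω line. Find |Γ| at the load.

|Γ| ≈ 0.53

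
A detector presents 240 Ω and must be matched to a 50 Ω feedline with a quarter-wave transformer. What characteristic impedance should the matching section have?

Z_qwt ≈ 110 Ω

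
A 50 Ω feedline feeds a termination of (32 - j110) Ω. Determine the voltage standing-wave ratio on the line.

Γ = (Z_L − Z_0)/(Z_L + Z_0) = (-18 − j110)/(82 − j110)
|Γ| = 111/137 = 0.812
VSWR = (1 + |Γ|)/(1 − |Γ|) = 1.81/0.188

VSWR ≈ 9.66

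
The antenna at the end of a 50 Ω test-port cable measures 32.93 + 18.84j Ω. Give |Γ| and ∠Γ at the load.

Γ = (Z_L − Z_0)/(Z_L + Z_0) = (-17.07 + j18.84)/(82.93 + j18.84)
|Γ| = 25.4/85 = 0.299

Γ ≈ 0.299 ∠ 119°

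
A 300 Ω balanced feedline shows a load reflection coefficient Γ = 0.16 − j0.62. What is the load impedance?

Z_L = Z_0·(1 + Γ)/(1 − Γ) = 300·(1.16 − j0.62)/(0.84 + j0.62)

Z_L ≈ 162 − j341 Ω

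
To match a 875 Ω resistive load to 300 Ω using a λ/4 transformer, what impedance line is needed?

Z_qwt ≈ 512 Ω

Z_qwt = √(Z_0·R_L) = √(300 × 875) = √262500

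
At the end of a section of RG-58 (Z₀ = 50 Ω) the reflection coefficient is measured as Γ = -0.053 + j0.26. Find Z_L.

Z_L ≈ 39.5 + j22.1 Ω

Z_L = Z_0·(1 + Γ)/(1 − Γ) = 50·(0.947 + j0.26)/(1.05 − j0.26)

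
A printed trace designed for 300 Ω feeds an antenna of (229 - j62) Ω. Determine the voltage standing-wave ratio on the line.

VSWR ≈ 1.43

Γ = (Z_L − Z_0)/(Z_L + Z_0) = (-71 − j62)/(529 − j62)
|Γ| = 94.3/533 = 0.177
VSWR = (1 + |Γ|)/(1 − |Γ|) = 1.18/0.823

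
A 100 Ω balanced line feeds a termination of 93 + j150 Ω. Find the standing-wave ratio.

Γ = (Z_L − Z_0)/(Z_L + Z_0) = (-7 + j150)/(193 + j150)
|Γ| = 150/244 = 0.614
VSWR = (1 + |Γ|)/(1 − |Γ|) = 1.61/0.386

VSWR ≈ 4.19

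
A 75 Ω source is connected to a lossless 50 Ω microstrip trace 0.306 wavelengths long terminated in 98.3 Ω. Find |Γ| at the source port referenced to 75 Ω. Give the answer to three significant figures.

βl = 2π × 0.306 = 110°
tan(βl) = -2.72
Z_in = Z_0·(Z_L + jZ_0·tanβl)/(Z_0 + jZ_L·tanβl) = 27.9 + j13.1 Ω
Γ_s = (Z_in − Z_s)/(Z_in + Z_s) = (-47.1 + j13.1)/(103 + j13.1), |Γ_s| = 0.472

|Γ| ≈ 0.472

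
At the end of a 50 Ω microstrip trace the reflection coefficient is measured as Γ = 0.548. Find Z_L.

Z_L = Z_0·(1 + Γ)/(1 − Γ) = 50·(1.55)/(0.452)

Z_L ≈ 171 Ω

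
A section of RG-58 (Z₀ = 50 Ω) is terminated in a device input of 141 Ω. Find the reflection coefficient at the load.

Γ = (Z_L − Z_0)/(Z_L + Z_0) = (141 − 50)/(141 + 50) = 91/191

Γ = 0.476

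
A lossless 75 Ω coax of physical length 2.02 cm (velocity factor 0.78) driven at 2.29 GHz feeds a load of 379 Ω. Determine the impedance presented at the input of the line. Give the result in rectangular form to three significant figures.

λ = v/f = 0.78·c / 2.29 GHz = 0.102 m
βl = 2π·l/λ = 2π × 0.198 = 71.2°
tan(βl) = tan(71.2°) = 2.93
Z_in = Z_0·(Z_L + jZ_0·tanβl)/(Z_0 + jZ_L·tanβl)
     = 75·(379 + j220)/(75 + j1110)

Z_in ≈ 16.5 − j24.5 Ω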